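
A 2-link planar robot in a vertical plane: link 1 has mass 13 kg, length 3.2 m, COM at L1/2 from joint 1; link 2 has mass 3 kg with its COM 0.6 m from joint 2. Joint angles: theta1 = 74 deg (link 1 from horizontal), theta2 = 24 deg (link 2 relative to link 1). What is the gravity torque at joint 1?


Horizontal distance from joint 1 to link-1 COM:
  x_c1 = (L1/2)*cos(t1) = 1.6 * 0.2756 = 0.441 m
Horizontal distance from joint 1 to link-2 COM:
  x_c2 = L1*cos(t1) + Lc2*cos(t1+t2)
       = 3.2*0.2756 + 0.6*-0.1392 = 0.7985 m
tau1 = m1*g*x_c1 + m2*g*x_c2
     = 13*9.81*0.441 + 3*9.81*0.7985
     = 56.2433 + 23.5009
     = 79.7442 Nm


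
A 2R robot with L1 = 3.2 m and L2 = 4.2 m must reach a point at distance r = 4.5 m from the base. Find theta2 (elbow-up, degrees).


cos(theta2) = (r^2 - L1^2 - L2^2) / (2*L1*L2)
cos(theta2) = (20.25 - 10.24 - 17.64) / 26.88
cos(theta2) = -0.283854
theta2 = 106.4904 degrees


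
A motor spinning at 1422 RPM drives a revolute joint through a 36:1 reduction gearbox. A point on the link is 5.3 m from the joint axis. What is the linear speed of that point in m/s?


omega_motor = 1422 * 2*pi/60 = 148.9115 rad/s
omega_joint = omega_motor / 36 = 4.1364 rad/s
v = omega_joint * r = 4.1364 * 5.3
= 21.9231 m/s


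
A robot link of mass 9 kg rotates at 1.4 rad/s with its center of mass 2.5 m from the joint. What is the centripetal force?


F = m * omega^2 * r
= 9 * 1.4^2 * 2.5
= 9 * 1.96 * 2.5
= 44.1 N


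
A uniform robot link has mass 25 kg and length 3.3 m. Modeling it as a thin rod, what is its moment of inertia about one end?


I = (1/3) * m * L^2
= (1/3) * 25 * 3.3^2
= 0.333333 * 25 * 10.89
= 90.75 kg*m^2


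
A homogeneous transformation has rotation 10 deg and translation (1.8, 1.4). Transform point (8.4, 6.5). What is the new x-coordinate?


x' = cos(theta)*px - sin(theta)*py + tx
= 0.9848*8.4 - 0.1736*6.5 + 1.8
= 8.9437


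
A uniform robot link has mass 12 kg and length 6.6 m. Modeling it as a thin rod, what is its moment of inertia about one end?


I = (1/3) * m * L^2
= (1/3) * 12 * 6.6^2
= 0.333333 * 12 * 43.56
= 174.24 kg*m^2


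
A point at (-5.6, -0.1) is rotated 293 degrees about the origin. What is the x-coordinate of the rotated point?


x' = x*cos(theta) - y*sin(theta)
cos(293 deg) = 0.3907, sin(293 deg) = -0.9205
x' = -5.6 * 0.3907 - -0.1 * -0.9205
= -2.1881 - 0.0921
= -2.2801


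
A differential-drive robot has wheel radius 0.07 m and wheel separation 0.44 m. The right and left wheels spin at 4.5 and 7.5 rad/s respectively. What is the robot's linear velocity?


vR = r*wR = 0.07*4.5 = 0.315 m/s
vL = r*wL = 0.07*7.5 = 0.525 m/s
v = (vR+vL)/2 = 0.42 m/s
omega = (vR-vL)/L = -0.4773 rad/s
linear velocity = 0.42 m/s


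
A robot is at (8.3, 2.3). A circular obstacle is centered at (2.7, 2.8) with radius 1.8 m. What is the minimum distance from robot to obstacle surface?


center_dist = sqrt((8.3-2.7)^2 + (2.3-2.8)^2)
= sqrt(31.36 + 0.25)
= 5.6223
min_dist = center_dist - radius = 5.6223 - 1.8 = 3.8223 m


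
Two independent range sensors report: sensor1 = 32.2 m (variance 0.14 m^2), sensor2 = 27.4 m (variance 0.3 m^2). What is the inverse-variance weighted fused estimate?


w1 = (1/var1) / (1/var1 + 1/var2)
   = 7.1429 / (7.1429 + 3.3333) = 0.6818
w2 = 1 - w1 = 0.3182
fused = w1*s1 + w2*s2 = 21.9545 + 8.7182
= 30.6727 m


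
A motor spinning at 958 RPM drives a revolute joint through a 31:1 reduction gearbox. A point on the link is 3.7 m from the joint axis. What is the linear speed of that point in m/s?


omega_motor = 958 * 2*pi/60 = 100.3215 rad/s
omega_joint = omega_motor / 31 = 3.2362 rad/s
v = omega_joint * r = 3.2362 * 3.7
= 11.9739 m/s


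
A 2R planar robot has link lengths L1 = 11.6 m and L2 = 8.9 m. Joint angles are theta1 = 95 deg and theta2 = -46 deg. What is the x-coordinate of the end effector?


Convert angles to radians: theta1 = 1.6581, theta2 = -0.8029
x = L1*cos(theta1) + L2*cos(theta1+theta2)
x = -1.011 + 5.8389
x = 4.8279


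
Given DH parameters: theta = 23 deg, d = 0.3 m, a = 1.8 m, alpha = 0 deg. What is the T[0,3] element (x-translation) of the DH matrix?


T[0,3] = a * cos(theta)
= 1.8 * cos(23 deg)
= 1.8 * 0.9205
= 1.6569


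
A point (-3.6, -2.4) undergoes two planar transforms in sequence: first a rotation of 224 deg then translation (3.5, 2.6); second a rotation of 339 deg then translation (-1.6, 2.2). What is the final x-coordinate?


After transform 1:
x1 = cos(224)*-3.6 - sin(224)*-2.4 + 3.5 = 4.4224
y1 = sin(224)*-3.6 + cos(224)*-2.4 + 2.6 = 6.8272
After transform 2:
x2 = cos(339)*4.4224 - sin(339)*6.8272 + -1.6
= 4.9754


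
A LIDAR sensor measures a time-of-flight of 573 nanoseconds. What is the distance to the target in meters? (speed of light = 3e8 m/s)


tof = 573 ns = 5.73e-07 s
dist = c * tof / 2
= 3e8 * 5.73e-07 / 2
= 85.95 m


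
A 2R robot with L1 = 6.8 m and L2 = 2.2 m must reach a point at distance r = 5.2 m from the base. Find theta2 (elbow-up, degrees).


cos(theta2) = (r^2 - L1^2 - L2^2) / (2*L1*L2)
cos(theta2) = (27.04 - 46.24 - 4.84) / 29.92
cos(theta2) = -0.803476
theta2 = 143.4633 degrees


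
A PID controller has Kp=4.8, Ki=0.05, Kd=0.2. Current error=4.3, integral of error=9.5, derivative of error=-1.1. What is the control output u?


u = Kp*e + Ki*int(e) + Kd*de/dt
= 4.8*4.3 + 0.05*9.5 + 0.2*(-1.1)
= 20.64 + 0.475 + -0.22
= 20.895


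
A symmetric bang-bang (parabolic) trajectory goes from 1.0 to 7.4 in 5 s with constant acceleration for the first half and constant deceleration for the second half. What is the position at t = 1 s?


Symmetric rest-to-rest: each phase covers (pf-p0)/2 in time T/2. 0.5*a*(T/2)^2 = (pf-p0)/2 => a = 4*(pf-p0)/T^2
a = 4*(7.4-1.0)/5^2 = 1.024
t = 1 is in the acceleration phase (t <= T/2).
p = p0 + 0.5*a*t^2 = 1.0 + 0.5*1.024*1^2
= 1.512


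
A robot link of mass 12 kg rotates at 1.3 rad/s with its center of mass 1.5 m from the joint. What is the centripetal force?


F = m * omega^2 * r
= 12 * 1.3^2 * 1.5
= 12 * 1.69 * 1.5
= 30.42 N


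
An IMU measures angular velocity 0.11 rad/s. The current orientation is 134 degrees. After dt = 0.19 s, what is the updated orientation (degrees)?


delta_theta = w * dt = 0.11 * 0.19 = 0.0209 rad
= 1.1975 deg
theta_new = 134 + 1.1975 = 135.1975 deg


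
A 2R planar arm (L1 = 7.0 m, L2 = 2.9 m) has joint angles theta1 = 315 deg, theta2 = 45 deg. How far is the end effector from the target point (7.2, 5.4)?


End effector via forward kinematics:
x = L1*cos(t1) + L2*cos(t1+t2) = 7.8497
y = L1*sin(t1) + L2*sin(t1+t2) = -4.9497
Distance to target:
d = sqrt((7.2 - 7.8497)^2 + (5.4 - -4.9497)^2)
= sqrt(0.4222 + 107.1173)
= 10.3701 m


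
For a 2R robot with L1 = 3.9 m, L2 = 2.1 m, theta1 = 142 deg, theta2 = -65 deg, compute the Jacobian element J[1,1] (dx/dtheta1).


J[1,1] = -L1*sin(t1) - L2*sin(t1+t2)
= -3.9*sin(142) - 2.1*sin(77)
= -4.4473


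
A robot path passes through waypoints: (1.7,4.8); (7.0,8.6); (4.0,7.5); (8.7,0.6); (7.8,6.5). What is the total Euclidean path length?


Segment lengths:
  seg1 = sqrt((5.3)^2 + (3.8)^2) = 6.5215
  seg2 = sqrt((-3.0)^2 + (-1.1)^2) = 3.1953
  seg3 = sqrt((4.7)^2 + (-6.9)^2) = 8.3487
  seg4 = sqrt((-0.9)^2 + (5.9)^2) = 5.9682
Total = 24.0337


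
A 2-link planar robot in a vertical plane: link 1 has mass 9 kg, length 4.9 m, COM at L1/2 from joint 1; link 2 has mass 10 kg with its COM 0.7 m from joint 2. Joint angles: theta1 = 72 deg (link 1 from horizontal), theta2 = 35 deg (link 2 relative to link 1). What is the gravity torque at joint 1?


Horizontal distance from joint 1 to link-1 COM:
  x_c1 = (L1/2)*cos(t1) = 2.45 * 0.309 = 0.7571 m
Horizontal distance from joint 1 to link-2 COM:
  x_c2 = L1*cos(t1) + Lc2*cos(t1+t2)
       = 4.9*0.309 + 0.7*-0.2924 = 1.3095 m
tau1 = m1*g*x_c1 + m2*g*x_c2
     = 9*9.81*0.7571 + 10*9.81*1.3095
     = 66.8436 + 128.4642
     = 195.3078 Nm


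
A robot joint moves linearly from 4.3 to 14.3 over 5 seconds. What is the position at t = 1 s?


s = t/T = 1/5 = 0.2
p(t) = p0 + (pf-p0)*s
= 4.3 + (14.3 - 4.3) * 0.2
= 6.3


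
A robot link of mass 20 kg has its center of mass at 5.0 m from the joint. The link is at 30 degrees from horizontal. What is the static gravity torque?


tau = m*g*L*cos(angle)
= 20 * 9.81 * 5.0 * cos(30 deg)
= 20 * 9.81 * 5.0 * 0.866
= 849.5709 Nm


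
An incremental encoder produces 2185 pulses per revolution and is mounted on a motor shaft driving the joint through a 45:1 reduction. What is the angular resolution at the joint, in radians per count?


counts per rev = 2185
effective counts at joint = 2185 * 45 = 98325
resolution = 2*pi / 98325
= 6.3902e-05 rad/count


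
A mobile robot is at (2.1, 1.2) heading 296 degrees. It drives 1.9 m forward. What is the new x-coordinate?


x_new = x0 + d*cos(theta)
= 2.1 + 1.9*cos(296)
= 2.1 + 0.8329
= 2.9329


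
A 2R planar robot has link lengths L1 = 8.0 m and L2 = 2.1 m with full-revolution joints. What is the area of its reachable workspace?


r_max = L1 + L2 = 10.1 m
r_min = |L1 - L2| = 5.9 m
Area = pi*(r_max^2 - r_min^2)
= pi*(102.01 - 34.81)
= pi * 67.2
= 211.115 m^2


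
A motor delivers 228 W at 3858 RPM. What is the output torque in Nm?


omega = 3858 * 2*pi/60 = 404.0088 rad/s
tau = P / omega = 228 / 404.0088
= 0.5643 Nm


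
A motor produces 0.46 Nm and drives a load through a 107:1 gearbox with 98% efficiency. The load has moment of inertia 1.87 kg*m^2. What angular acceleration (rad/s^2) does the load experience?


tau_out = tau_motor * N * eta
= 0.46 * 107 * 0.98 = 48.2356 Nm
alpha = tau_out / I = 48.2356 / 1.87
= 25.7944 rad/s^2


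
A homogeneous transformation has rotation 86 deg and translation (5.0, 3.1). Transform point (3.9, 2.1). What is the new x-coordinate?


x' = cos(theta)*px - sin(theta)*py + tx
= 0.0698*3.9 - 0.9976*2.1 + 5.0
= 3.1772


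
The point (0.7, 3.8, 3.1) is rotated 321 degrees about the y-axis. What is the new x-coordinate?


Rotation about y-axis: x' = x*cos(theta) + z*sin(theta)
= 0.7 * 0.7771 + 3.1 * -0.6293
= -1.4069


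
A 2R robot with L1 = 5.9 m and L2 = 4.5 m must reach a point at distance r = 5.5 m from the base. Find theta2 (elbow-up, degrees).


cos(theta2) = (r^2 - L1^2 - L2^2) / (2*L1*L2)
cos(theta2) = (30.25 - 34.81 - 20.25) / 53.1
cos(theta2) = -0.467232
theta2 = 117.8547 degrees


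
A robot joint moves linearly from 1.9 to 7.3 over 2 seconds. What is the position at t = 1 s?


s = t/T = 1/2 = 0.5
p(t) = p0 + (pf-p0)*s
= 1.9 + (7.3 - 1.9) * 0.5
= 4.6


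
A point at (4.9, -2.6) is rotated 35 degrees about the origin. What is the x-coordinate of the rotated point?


x' = x*cos(theta) - y*sin(theta)
cos(35 deg) = 0.8192, sin(35 deg) = 0.5736
x' = 4.9 * 0.8192 - -2.6 * 0.5736
= 4.0138 - -1.4913
= 5.5051


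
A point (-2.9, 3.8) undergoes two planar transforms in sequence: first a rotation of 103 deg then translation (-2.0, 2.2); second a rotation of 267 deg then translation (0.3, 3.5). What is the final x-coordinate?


After transform 1:
x1 = cos(103)*-2.9 - sin(103)*3.8 + -2.0 = -5.0502
y1 = sin(103)*-2.9 + cos(103)*3.8 + 2.2 = -1.4805
After transform 2:
x2 = cos(267)*-5.0502 - sin(267)*-1.4805 + 0.3
= -0.9141


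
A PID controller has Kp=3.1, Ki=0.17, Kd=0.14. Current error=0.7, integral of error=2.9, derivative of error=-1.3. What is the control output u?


u = Kp*e + Ki*int(e) + Kd*de/dt
= 3.1*0.7 + 0.17*2.9 + 0.14*(-1.3)
= 2.17 + 0.493 + -0.182
= 2.481


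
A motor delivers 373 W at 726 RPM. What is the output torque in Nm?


omega = 726 * 2*pi/60 = 76.0265 rad/s
tau = P / omega = 373 / 76.0265
= 4.9062 Nm


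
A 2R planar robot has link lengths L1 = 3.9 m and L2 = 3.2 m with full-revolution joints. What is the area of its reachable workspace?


r_max = L1 + L2 = 7.1 m
r_min = |L1 - L2| = 0.7 m
Area = pi*(r_max^2 - r_min^2)
= pi*(50.41 - 0.49)
= pi * 49.92
= 156.8283 m^2


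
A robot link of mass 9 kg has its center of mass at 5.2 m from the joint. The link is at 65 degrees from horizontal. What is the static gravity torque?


tau = m*g*L*cos(angle)
= 9 * 9.81 * 5.2 * cos(65 deg)
= 9 * 9.81 * 5.2 * 0.4226
= 194.0274 Nm


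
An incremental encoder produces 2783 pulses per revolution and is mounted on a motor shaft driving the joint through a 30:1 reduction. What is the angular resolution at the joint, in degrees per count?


counts per rev = 2783
effective counts at joint = 2783 * 30 = 83490
resolution = 360 / 83490
= 0.0043 deg/count


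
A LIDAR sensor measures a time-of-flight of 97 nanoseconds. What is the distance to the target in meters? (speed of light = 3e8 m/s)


tof = 97 ns = 9.7e-08 s
dist = c * tof / 2
= 3e8 * 9.7e-08 / 2
= 14.55 m


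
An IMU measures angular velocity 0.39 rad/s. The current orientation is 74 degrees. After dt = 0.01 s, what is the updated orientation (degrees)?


delta_theta = w * dt = 0.39 * 0.01 = 0.0039 rad
= 0.2235 deg
theta_new = 74 + 0.2235 = 74.2235 deg


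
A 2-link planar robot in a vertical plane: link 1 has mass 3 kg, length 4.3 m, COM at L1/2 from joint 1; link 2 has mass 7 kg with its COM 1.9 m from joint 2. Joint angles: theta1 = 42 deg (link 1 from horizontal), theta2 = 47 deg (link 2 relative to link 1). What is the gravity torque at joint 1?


Horizontal distance from joint 1 to link-1 COM:
  x_c1 = (L1/2)*cos(t1) = 2.15 * 0.7431 = 1.5978 m
Horizontal distance from joint 1 to link-2 COM:
  x_c2 = L1*cos(t1) + Lc2*cos(t1+t2)
       = 4.3*0.7431 + 1.9*0.0175 = 3.2287 m
tau1 = m1*g*x_c1 + m2*g*x_c2
     = 3*9.81*1.5978 + 7*9.81*3.2287
     = 47.0221 + 221.7136
     = 268.7357 Nm


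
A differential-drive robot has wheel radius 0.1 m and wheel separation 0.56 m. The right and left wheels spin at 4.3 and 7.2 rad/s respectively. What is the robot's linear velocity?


vR = r*wR = 0.1*4.3 = 0.43 m/s
vL = r*wL = 0.1*7.2 = 0.72 m/s
v = (vR+vL)/2 = 0.575 m/s
omega = (vR-vL)/L = -0.5179 rad/s
linear velocity = 0.575 m/s


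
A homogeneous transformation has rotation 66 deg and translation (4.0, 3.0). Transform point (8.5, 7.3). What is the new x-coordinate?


x' = cos(theta)*px - sin(theta)*py + tx
= 0.4067*8.5 - 0.9135*7.3 + 4.0
= 0.7884


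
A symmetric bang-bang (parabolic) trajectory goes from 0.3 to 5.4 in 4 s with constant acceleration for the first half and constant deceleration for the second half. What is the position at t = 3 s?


Symmetric rest-to-rest: each phase covers (pf-p0)/2 in time T/2. 0.5*a*(T/2)^2 = (pf-p0)/2 => a = 4*(pf-p0)/T^2
a = 4*(5.4-0.3)/4^2 = 1.275
t = 3 is in the deceleration phase (t > T/2).
p = pf - 0.5*a*(T-t)^2 = 5.4 - 0.5*1.275*1^2
= 4.7625


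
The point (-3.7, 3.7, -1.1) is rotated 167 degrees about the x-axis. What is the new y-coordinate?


Rotation about x-axis: y' = y*cos(theta) - z*sin(theta)
= 3.7 * -0.9744 - -1.1 * 0.225
= -3.3577


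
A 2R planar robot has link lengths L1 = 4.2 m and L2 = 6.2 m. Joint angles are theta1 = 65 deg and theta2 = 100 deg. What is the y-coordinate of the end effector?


Convert angles to radians: theta1 = 1.1345, theta2 = 1.7453
y = L1*sin(theta1) + L2*sin(theta1+theta2)
y = 3.8065 + 1.6047
y = 5.4112


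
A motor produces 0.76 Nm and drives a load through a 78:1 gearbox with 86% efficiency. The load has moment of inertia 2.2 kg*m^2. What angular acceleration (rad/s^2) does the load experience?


tau_out = tau_motor * N * eta
= 0.76 * 78 * 0.86 = 50.9808 Nm
alpha = tau_out / I = 50.9808 / 2.2
= 23.1731 rad/s^2


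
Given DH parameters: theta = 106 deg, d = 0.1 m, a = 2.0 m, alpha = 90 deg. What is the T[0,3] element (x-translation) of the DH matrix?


T[0,3] = a * cos(theta)
= 2.0 * cos(106 deg)
= 2.0 * -0.2756
= -0.5513


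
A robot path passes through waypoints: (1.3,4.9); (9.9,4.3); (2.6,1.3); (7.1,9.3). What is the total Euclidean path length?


Segment lengths:
  seg1 = sqrt((8.6)^2 + (-0.6)^2) = 8.6209
  seg2 = sqrt((-7.3)^2 + (-3.0)^2) = 7.8924
  seg3 = sqrt((4.5)^2 + (8.0)^2) = 9.1788
Total = 25.6921


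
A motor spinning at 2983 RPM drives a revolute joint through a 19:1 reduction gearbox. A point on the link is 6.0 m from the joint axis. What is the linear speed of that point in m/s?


omega_motor = 2983 * 2*pi/60 = 312.379 rad/s
omega_joint = omega_motor / 19 = 16.441 rad/s
v = omega_joint * r = 16.441 * 6.0
= 98.646 m/s


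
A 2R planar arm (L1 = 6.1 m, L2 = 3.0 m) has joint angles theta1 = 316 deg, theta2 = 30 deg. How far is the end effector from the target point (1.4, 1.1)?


End effector via forward kinematics:
x = L1*cos(t1) + L2*cos(t1+t2) = 7.2989
y = L1*sin(t1) + L2*sin(t1+t2) = -4.9632
Distance to target:
d = sqrt((1.4 - 7.2989)^2 + (1.1 - -4.9632)^2)
= sqrt(34.7965 + 36.7622)
= 8.4592 m


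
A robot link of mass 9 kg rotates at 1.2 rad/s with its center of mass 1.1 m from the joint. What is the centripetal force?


F = m * omega^2 * r
= 9 * 1.2^2 * 1.1
= 9 * 1.44 * 1.1
= 14.256 N


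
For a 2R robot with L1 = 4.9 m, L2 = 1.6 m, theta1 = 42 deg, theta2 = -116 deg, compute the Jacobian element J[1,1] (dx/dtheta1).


J[1,1] = -L1*sin(t1) - L2*sin(t1+t2)
= -4.9*sin(42) - 1.6*sin(-74)
= -1.7407


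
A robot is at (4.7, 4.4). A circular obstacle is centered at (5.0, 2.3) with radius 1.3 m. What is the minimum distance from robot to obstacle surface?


center_dist = sqrt((4.7-5.0)^2 + (4.4-2.3)^2)
= sqrt(0.09 + 4.41)
= 2.1213
min_dist = center_dist - radius = 2.1213 - 1.3 = 0.8213 m


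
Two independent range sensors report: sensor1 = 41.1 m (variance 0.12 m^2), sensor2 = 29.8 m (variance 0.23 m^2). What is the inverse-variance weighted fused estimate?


w1 = (1/var1) / (1/var1 + 1/var2)
   = 8.3333 / (8.3333 + 4.3478) = 0.6571
w2 = 1 - w1 = 0.3429
fused = w1*s1 + w2*s2 = 27.0086 + 10.2171
= 37.2257 m


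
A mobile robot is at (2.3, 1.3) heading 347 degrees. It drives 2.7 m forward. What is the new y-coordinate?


y_new = y0 + d*sin(theta)
= 1.3 + 2.7*sin(347)
= 1.3 + -0.6074
= 0.6926


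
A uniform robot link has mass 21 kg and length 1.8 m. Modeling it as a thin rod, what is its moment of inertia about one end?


I = (1/3) * m * L^2
= (1/3) * 21 * 1.8^2
= 0.333333 * 21 * 3.24
= 22.68 kg*m^2


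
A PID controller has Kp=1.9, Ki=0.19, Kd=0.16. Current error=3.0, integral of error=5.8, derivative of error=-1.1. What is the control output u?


u = Kp*e + Ki*int(e) + Kd*de/dt
= 1.9*3.0 + 0.19*5.8 + 0.16*(-1.1)
= 5.7 + 1.102 + -0.176
= 6.626


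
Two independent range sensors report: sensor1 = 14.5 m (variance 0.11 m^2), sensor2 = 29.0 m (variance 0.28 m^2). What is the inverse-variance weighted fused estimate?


w1 = (1/var1) / (1/var1 + 1/var2)
   = 9.0909 / (9.0909 + 3.5714) = 0.7179
w2 = 1 - w1 = 0.2821
fused = w1*s1 + w2*s2 = 10.4103 + 8.1795
= 18.5897 m


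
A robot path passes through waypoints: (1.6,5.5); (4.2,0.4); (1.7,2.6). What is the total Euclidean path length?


Segment lengths:
  seg1 = sqrt((2.6)^2 + (-5.1)^2) = 5.7245
  seg2 = sqrt((-2.5)^2 + (2.2)^2) = 3.3302
Total = 9.0547


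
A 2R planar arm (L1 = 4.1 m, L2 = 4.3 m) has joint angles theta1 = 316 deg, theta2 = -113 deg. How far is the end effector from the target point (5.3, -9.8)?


End effector via forward kinematics:
x = L1*cos(t1) + L2*cos(t1+t2) = -1.0089
y = L1*sin(t1) + L2*sin(t1+t2) = -4.5282
Distance to target:
d = sqrt((5.3 - -1.0089)^2 + (-9.8 - -4.5282)^2)
= sqrt(39.8019 + 27.7914)
= 8.2215 m


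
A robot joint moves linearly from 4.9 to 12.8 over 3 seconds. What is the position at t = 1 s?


s = t/T = 1/3 = 0.3333
p(t) = p0 + (pf-p0)*s
= 4.9 + (12.8 - 4.9) * 0.3333
= 7.5333


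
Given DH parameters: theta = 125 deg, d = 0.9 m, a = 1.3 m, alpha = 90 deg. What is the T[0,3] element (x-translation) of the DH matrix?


T[0,3] = a * cos(theta)
= 1.3 * cos(125 deg)
= 1.3 * -0.5736
= -0.7456


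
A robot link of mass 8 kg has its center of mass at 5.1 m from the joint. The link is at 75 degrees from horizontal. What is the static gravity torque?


tau = m*g*L*cos(angle)
= 8 * 9.81 * 5.1 * cos(75 deg)
= 8 * 9.81 * 5.1 * 0.2588
= 103.5918 Nm


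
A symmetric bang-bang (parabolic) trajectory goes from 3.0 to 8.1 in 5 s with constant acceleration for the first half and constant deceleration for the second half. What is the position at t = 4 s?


Symmetric rest-to-rest: each phase covers (pf-p0)/2 in time T/2. 0.5*a*(T/2)^2 = (pf-p0)/2 => a = 4*(pf-p0)/T^2
a = 4*(8.1-3.0)/5^2 = 0.816
t = 4 is in the deceleration phase (t > T/2).
p = pf - 0.5*a*(T-t)^2 = 8.1 - 0.5*0.816*1^2
= 7.692


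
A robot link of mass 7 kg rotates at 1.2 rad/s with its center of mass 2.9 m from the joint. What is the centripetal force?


F = m * omega^2 * r
= 7 * 1.2^2 * 2.9
= 7 * 1.44 * 2.9
= 29.232 N


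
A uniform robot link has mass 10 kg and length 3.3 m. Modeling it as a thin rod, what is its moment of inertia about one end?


I = (1/3) * m * L^2
= (1/3) * 10 * 3.3^2
= 0.333333 * 10 * 10.89
= 36.3 kg*m^2


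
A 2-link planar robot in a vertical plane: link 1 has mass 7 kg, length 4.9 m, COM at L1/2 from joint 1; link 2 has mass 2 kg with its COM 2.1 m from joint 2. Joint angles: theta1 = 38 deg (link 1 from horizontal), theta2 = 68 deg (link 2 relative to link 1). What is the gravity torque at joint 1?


Horizontal distance from joint 1 to link-1 COM:
  x_c1 = (L1/2)*cos(t1) = 2.45 * 0.788 = 1.9306 m
Horizontal distance from joint 1 to link-2 COM:
  x_c2 = L1*cos(t1) + Lc2*cos(t1+t2)
       = 4.9*0.788 + 2.1*-0.2756 = 3.2824 m
tau1 = m1*g*x_c1 + m2*g*x_c2
     = 7*9.81*1.9306 + 2*9.81*3.2824
     = 132.5761 + 64.401
     = 196.9771 Nm


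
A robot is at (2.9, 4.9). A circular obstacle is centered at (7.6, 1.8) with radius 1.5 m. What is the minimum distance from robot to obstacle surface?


center_dist = sqrt((2.9-7.6)^2 + (4.9-1.8)^2)
= sqrt(22.09 + 9.61)
= 5.6303
min_dist = center_dist - radius = 5.6303 - 1.5 = 4.1303 m


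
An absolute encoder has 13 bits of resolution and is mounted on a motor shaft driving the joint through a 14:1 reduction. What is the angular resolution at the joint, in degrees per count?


counts = 2^13 = 8192
effective counts at joint = 8192 * 14 = 114688
resolution = 360 / 114688
= 0.0031 deg/count


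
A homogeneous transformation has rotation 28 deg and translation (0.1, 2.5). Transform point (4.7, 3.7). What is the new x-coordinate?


x' = cos(theta)*px - sin(theta)*py + tx
= 0.8829*4.7 - 0.4695*3.7 + 0.1
= 2.5128


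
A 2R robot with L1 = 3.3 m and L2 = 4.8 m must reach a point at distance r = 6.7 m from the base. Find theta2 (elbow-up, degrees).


cos(theta2) = (r^2 - L1^2 - L2^2) / (2*L1*L2)
cos(theta2) = (44.89 - 10.89 - 23.04) / 31.68
cos(theta2) = 0.34596
theta2 = 69.7596 degrees


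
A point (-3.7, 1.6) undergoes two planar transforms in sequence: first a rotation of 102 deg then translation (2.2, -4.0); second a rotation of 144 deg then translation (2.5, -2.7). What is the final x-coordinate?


After transform 1:
x1 = cos(102)*-3.7 - sin(102)*1.6 + 2.2 = 1.4042
y1 = sin(102)*-3.7 + cos(102)*1.6 + -4.0 = -7.9518
After transform 2:
x2 = cos(144)*1.4042 - sin(144)*-7.9518 + 2.5
= 6.0379


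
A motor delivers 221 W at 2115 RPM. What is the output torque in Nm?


omega = 2115 * 2*pi/60 = 221.4823 rad/s
tau = P / omega = 221 / 221.4823
= 0.9978 Nm


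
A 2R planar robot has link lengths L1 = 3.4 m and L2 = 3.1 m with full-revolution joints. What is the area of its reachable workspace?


r_max = L1 + L2 = 6.5 m
r_min = |L1 - L2| = 0.3 m
Area = pi*(r_max^2 - r_min^2)
= pi*(42.25 - 0.09)
= pi * 42.16
= 132.4495 m^2


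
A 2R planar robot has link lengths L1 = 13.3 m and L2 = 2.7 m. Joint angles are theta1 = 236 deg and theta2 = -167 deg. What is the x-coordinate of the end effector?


Convert angles to radians: theta1 = 4.119, theta2 = -2.9147
x = L1*cos(theta1) + L2*cos(theta1+theta2)
x = -7.4373 + 0.9676
x = -6.4697


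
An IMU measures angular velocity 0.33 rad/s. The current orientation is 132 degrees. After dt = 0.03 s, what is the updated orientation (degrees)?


delta_theta = w * dt = 0.33 * 0.03 = 0.0099 rad
= 0.5672 deg
theta_new = 132 + 0.5672 = 132.5672 deg


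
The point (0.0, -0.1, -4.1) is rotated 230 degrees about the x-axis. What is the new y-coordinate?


Rotation about x-axis: y' = y*cos(theta) - z*sin(theta)
= -0.1 * -0.6428 - -4.1 * -0.766
= -3.0765


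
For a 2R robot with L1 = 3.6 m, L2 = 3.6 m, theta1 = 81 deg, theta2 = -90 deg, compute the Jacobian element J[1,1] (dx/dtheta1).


J[1,1] = -L1*sin(t1) - L2*sin(t1+t2)
= -3.6*sin(81) - 3.6*sin(-9)
= -2.9925


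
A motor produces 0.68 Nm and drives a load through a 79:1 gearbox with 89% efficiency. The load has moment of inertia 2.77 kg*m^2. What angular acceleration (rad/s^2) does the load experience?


tau_out = tau_motor * N * eta
= 0.68 * 79 * 0.89 = 47.8108 Nm
alpha = tau_out / I = 47.8108 / 2.77
= 17.2602 rad/s^2


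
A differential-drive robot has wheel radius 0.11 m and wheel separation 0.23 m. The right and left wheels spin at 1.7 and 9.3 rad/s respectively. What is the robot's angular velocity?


vR = r*wR = 0.11*1.7 = 0.187 m/s
vL = r*wL = 0.11*9.3 = 1.023 m/s
v = (vR+vL)/2 = 0.605 m/s
omega = (vR-vL)/L = -3.6348 rad/s
angular velocity = -3.6348 rad/s


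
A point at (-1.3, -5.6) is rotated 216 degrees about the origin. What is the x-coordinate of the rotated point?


x' = x*cos(theta) - y*sin(theta)
cos(216 deg) = -0.809, sin(216 deg) = -0.5878
x' = -1.3 * -0.809 - -5.6 * -0.5878
= 1.0517 - 3.2916
= -2.2399


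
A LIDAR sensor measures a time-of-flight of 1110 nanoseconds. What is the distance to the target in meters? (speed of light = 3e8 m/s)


tof = 1110 ns = 1.11e-06 s
dist = c * tof / 2
= 3e8 * 1.11e-06 / 2
= 166.5 m


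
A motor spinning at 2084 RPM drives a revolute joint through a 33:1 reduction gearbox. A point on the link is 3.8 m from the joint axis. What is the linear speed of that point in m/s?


omega_motor = 2084 * 2*pi/60 = 218.236 rad/s
omega_joint = omega_motor / 33 = 6.6132 rad/s
v = omega_joint * r = 6.6132 * 3.8
= 25.1302 m/s


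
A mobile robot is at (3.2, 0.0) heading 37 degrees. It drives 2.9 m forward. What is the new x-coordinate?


x_new = x0 + d*cos(theta)
= 3.2 + 2.9*cos(37)
= 3.2 + 2.316
= 5.516


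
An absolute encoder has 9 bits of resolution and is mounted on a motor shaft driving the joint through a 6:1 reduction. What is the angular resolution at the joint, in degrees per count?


counts = 2^9 = 512
effective counts at joint = 512 * 6 = 3072
resolution = 360 / 3072
= 0.1172 deg/count


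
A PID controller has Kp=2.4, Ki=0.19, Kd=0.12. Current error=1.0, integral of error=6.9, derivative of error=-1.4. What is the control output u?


u = Kp*e + Ki*int(e) + Kd*de/dt
= 2.4*1.0 + 0.19*6.9 + 0.12*(-1.4)
= 2.4 + 1.311 + -0.168
= 3.543


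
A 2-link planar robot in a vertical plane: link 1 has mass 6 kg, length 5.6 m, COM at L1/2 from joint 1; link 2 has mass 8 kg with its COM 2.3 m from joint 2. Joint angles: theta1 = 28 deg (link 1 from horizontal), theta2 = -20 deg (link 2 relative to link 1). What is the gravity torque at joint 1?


Horizontal distance from joint 1 to link-1 COM:
  x_c1 = (L1/2)*cos(t1) = 2.8 * 0.8829 = 2.4723 m
Horizontal distance from joint 1 to link-2 COM:
  x_c2 = L1*cos(t1) + Lc2*cos(t1+t2)
       = 5.6*0.8829 + 2.3*0.9903 = 7.2221 m
tau1 = m1*g*x_c1 + m2*g*x_c2
     = 6*9.81*2.4723 + 8*9.81*7.2221
     = 145.5168 + 566.7922
     = 712.309 Nm


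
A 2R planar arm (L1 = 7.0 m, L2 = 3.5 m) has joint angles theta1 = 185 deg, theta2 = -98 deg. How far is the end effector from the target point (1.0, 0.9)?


End effector via forward kinematics:
x = L1*cos(t1) + L2*cos(t1+t2) = -6.7902
y = L1*sin(t1) + L2*sin(t1+t2) = 2.8851
Distance to target:
d = sqrt((1.0 - -6.7902)^2 + (0.9 - 2.8851)^2)
= sqrt(60.687 + 3.9407)
= 8.0391 m


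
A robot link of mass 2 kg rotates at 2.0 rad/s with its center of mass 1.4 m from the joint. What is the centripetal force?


F = m * omega^2 * r
= 2 * 2.0^2 * 1.4
= 2 * 4.0 * 1.4
= 11.2 N


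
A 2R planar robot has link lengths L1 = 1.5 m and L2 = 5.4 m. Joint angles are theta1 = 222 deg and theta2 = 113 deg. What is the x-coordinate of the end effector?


Convert angles to radians: theta1 = 3.8746, theta2 = 1.9722
x = L1*cos(theta1) + L2*cos(theta1+theta2)
x = -1.1147 + 4.8941
x = 3.7793


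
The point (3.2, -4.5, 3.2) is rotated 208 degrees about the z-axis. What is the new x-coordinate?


Rotation about z-axis: x' = x*cos(theta) - y*sin(theta)
= 3.2 * -0.8829 - -4.5 * -0.4695
= -4.9381


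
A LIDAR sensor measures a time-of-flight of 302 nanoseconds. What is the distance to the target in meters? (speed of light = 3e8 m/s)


tof = 302 ns = 3.02e-07 s
dist = c * tof / 2
= 3e8 * 3.02e-07 / 2
= 45.3 m


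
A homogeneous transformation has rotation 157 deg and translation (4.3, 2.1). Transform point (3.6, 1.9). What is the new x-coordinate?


x' = cos(theta)*px - sin(theta)*py + tx
= -0.9205*3.6 - 0.3907*1.9 + 4.3
= 0.2438


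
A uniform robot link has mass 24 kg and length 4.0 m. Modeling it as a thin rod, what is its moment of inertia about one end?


I = (1/3) * m * L^2
= (1/3) * 24 * 4.0^2
= 0.333333 * 24 * 16.0
= 128.0 kg*m^2


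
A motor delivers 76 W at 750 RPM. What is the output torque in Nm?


omega = 750 * 2*pi/60 = 78.5398 rad/s
tau = P / omega = 76 / 78.5398
= 0.9677 Nm


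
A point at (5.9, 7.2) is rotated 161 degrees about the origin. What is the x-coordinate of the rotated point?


x' = x*cos(theta) - y*sin(theta)
cos(161 deg) = -0.9455, sin(161 deg) = 0.3256
x' = 5.9 * -0.9455 - 7.2 * 0.3256
= -5.5786 - 2.3441
= -7.9227


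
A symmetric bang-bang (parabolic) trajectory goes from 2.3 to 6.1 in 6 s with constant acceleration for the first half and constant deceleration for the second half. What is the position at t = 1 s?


Symmetric rest-to-rest: each phase covers (pf-p0)/2 in time T/2. 0.5*a*(T/2)^2 = (pf-p0)/2 => a = 4*(pf-p0)/T^2
a = 4*(6.1-2.3)/6^2 = 0.4222
t = 1 is in the acceleration phase (t <= T/2).
p = p0 + 0.5*a*t^2 = 2.3 + 0.5*0.4222*1^2
= 2.5111


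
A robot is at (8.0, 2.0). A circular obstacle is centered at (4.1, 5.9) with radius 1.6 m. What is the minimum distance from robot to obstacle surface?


center_dist = sqrt((8.0-4.1)^2 + (2.0-5.9)^2)
= sqrt(15.21 + 15.21)
= 5.5154
min_dist = center_dist - radius = 5.5154 - 1.6 = 3.9154 m


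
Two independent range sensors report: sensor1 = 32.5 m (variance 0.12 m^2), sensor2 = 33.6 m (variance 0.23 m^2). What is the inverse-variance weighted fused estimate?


w1 = (1/var1) / (1/var1 + 1/var2)
   = 8.3333 / (8.3333 + 4.3478) = 0.6571
w2 = 1 - w1 = 0.3429
fused = w1*s1 + w2*s2 = 21.3571 + 11.52
= 32.8771 m


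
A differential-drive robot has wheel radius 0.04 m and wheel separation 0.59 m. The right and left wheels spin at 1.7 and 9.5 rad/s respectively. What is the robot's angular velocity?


vR = r*wR = 0.04*1.7 = 0.068 m/s
vL = r*wL = 0.04*9.5 = 0.38 m/s
v = (vR+vL)/2 = 0.224 m/s
omega = (vR-vL)/L = -0.5288 rad/s
angular velocity = -0.5288 rad/s


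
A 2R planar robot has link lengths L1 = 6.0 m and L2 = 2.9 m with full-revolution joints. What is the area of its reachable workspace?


r_max = L1 + L2 = 8.9 m
r_min = |L1 - L2| = 3.1 m
Area = pi*(r_max^2 - r_min^2)
= pi*(79.21 - 9.61)
= pi * 69.6
= 218.6548 m^2


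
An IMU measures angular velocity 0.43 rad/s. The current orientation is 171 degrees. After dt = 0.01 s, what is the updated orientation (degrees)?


delta_theta = w * dt = 0.43 * 0.01 = 0.0043 rad
= 0.2464 deg
theta_new = 171 + 0.2464 = 171.2464 deg


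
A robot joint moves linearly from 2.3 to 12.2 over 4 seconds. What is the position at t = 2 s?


s = t/T = 2/4 = 0.5
p(t) = p0 + (pf-p0)*s
= 2.3 + (12.2 - 2.3) * 0.5
= 7.25


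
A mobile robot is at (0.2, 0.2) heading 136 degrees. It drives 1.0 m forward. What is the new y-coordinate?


y_new = y0 + d*sin(theta)
= 0.2 + 1.0*sin(136)
= 0.2 + 0.6947
= 0.8947


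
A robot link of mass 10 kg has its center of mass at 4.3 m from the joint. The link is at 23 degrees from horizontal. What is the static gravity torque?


tau = m*g*L*cos(angle)
= 10 * 9.81 * 4.3 * cos(23 deg)
= 10 * 9.81 * 4.3 * 0.9205
= 388.2966 Nm


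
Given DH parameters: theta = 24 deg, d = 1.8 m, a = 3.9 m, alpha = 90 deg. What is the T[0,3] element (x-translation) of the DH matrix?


T[0,3] = a * cos(theta)
= 3.9 * cos(24 deg)
= 3.9 * 0.9135
= 3.5628


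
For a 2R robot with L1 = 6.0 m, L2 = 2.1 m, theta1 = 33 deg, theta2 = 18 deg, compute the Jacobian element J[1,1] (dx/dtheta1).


J[1,1] = -L1*sin(t1) - L2*sin(t1+t2)
= -6.0*sin(33) - 2.1*sin(51)
= -4.8998


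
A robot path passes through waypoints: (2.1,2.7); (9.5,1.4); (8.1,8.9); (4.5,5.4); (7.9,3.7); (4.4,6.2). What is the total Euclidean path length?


Segment lengths:
  seg1 = sqrt((7.4)^2 + (-1.3)^2) = 7.5133
  seg2 = sqrt((-1.4)^2 + (7.5)^2) = 7.6295
  seg3 = sqrt((-3.6)^2 + (-3.5)^2) = 5.021
  seg4 = sqrt((3.4)^2 + (-1.7)^2) = 3.8013
  seg5 = sqrt((-3.5)^2 + (2.5)^2) = 4.3012
Total = 28.2663


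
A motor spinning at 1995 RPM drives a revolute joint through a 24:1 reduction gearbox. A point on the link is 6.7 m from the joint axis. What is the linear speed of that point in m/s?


omega_motor = 1995 * 2*pi/60 = 208.9159 rad/s
omega_joint = omega_motor / 24 = 8.7048 rad/s
v = omega_joint * r = 8.7048 * 6.7
= 58.3224 m/s


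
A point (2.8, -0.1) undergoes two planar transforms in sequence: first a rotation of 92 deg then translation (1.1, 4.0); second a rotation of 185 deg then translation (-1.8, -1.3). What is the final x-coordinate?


After transform 1:
x1 = cos(92)*2.8 - sin(92)*-0.1 + 1.1 = 1.1022
y1 = sin(92)*2.8 + cos(92)*-0.1 + 4.0 = 6.8018
After transform 2:
x2 = cos(185)*1.1022 - sin(185)*6.8018 + -1.8
= -2.3052


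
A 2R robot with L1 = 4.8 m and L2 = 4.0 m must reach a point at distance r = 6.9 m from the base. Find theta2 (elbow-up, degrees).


cos(theta2) = (r^2 - L1^2 - L2^2) / (2*L1*L2)
cos(theta2) = (47.61 - 23.04 - 16.0) / 38.4
cos(theta2) = 0.223177
theta2 = 77.1043 degrees


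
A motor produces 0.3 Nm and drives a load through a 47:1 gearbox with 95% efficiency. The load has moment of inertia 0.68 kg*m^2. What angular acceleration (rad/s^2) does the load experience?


tau_out = tau_motor * N * eta
= 0.3 * 47 * 0.95 = 13.395 Nm
alpha = tau_out / I = 13.395 / 0.68
= 19.6985 rad/s^2


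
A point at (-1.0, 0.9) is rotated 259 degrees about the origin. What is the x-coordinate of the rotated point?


x' = x*cos(theta) - y*sin(theta)
cos(259 deg) = -0.1908, sin(259 deg) = -0.9816
x' = -1.0 * -0.1908 - 0.9 * -0.9816
= 0.1908 - -0.8835
= 1.0743


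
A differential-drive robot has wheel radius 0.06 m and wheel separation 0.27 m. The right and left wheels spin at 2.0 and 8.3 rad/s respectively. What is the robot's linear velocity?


vR = r*wR = 0.06*2.0 = 0.12 m/s
vL = r*wL = 0.06*8.3 = 0.498 m/s
v = (vR+vL)/2 = 0.309 m/s
omega = (vR-vL)/L = -1.4 rad/s
linear velocity = 0.309 m/s


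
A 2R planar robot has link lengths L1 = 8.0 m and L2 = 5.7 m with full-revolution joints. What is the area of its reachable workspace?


r_max = L1 + L2 = 13.7 m
r_min = |L1 - L2| = 2.3 m
Area = pi*(r_max^2 - r_min^2)
= pi*(187.69 - 5.29)
= pi * 182.4
= 573.0265 m^2


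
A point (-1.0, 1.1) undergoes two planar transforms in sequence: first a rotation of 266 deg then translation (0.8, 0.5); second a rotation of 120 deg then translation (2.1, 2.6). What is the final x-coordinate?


After transform 1:
x1 = cos(266)*-1.0 - sin(266)*1.1 + 0.8 = 1.9671
y1 = sin(266)*-1.0 + cos(266)*1.1 + 0.5 = 1.4208
After transform 2:
x2 = cos(120)*1.9671 - sin(120)*1.4208 + 2.1
= -0.114


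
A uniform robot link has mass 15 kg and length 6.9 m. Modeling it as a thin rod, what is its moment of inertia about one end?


I = (1/3) * m * L^2
= (1/3) * 15 * 6.9^2
= 0.333333 * 15 * 47.61
= 238.05 kg*m^2


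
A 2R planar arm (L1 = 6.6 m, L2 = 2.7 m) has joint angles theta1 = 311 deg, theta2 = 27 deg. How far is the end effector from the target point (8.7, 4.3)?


End effector via forward kinematics:
x = L1*cos(t1) + L2*cos(t1+t2) = 6.8334
y = L1*sin(t1) + L2*sin(t1+t2) = -5.9925
Distance to target:
d = sqrt((8.7 - 6.8334)^2 + (4.3 - -5.9925)^2)
= sqrt(3.4842 + 105.936)
= 10.4604 m


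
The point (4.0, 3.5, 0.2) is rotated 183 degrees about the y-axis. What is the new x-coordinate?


Rotation about y-axis: x' = x*cos(theta) + z*sin(theta)
= 4.0 * -0.9986 + 0.2 * -0.0523
= -4.005


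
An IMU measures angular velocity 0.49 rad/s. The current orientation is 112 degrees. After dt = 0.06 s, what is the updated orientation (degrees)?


delta_theta = w * dt = 0.49 * 0.06 = 0.0294 rad
= 1.6845 deg
theta_new = 112 + 1.6845 = 113.6845 deg


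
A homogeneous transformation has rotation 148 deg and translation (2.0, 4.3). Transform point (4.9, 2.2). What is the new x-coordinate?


x' = cos(theta)*px - sin(theta)*py + tx
= -0.848*4.9 - 0.5299*2.2 + 2.0
= -3.3213


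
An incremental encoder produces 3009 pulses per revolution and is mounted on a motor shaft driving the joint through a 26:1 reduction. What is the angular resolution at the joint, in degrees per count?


counts per rev = 3009
effective counts at joint = 3009 * 26 = 78234
resolution = 360 / 78234
= 0.0046 deg/count


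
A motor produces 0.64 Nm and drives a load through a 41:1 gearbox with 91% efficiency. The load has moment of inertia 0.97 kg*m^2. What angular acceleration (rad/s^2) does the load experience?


tau_out = tau_motor * N * eta
= 0.64 * 41 * 0.91 = 23.8784 Nm
alpha = tau_out / I = 23.8784 / 0.97
= 24.6169 rad/s^2


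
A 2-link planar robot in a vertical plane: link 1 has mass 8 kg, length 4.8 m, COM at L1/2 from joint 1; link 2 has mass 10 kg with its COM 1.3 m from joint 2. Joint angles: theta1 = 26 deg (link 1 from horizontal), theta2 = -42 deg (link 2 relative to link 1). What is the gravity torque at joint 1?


Horizontal distance from joint 1 to link-1 COM:
  x_c1 = (L1/2)*cos(t1) = 2.4 * 0.8988 = 2.1571 m
Horizontal distance from joint 1 to link-2 COM:
  x_c2 = L1*cos(t1) + Lc2*cos(t1+t2)
       = 4.8*0.8988 + 1.3*0.9613 = 5.5639 m
tau1 = m1*g*x_c1 + m2*g*x_c2
     = 8*9.81*2.1571 + 10*9.81*5.5639
     = 169.2897 + 545.8138
     = 715.1035 Nm


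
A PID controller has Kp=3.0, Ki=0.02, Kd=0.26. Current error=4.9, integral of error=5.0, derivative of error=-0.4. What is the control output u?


u = Kp*e + Ki*int(e) + Kd*de/dt
= 3.0*4.9 + 0.02*5.0 + 0.26*(-0.4)
= 14.7 + 0.1 + -0.104
= 14.696


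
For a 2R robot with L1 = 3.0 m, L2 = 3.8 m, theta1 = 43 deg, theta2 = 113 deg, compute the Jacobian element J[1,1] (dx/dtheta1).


J[1,1] = -L1*sin(t1) - L2*sin(t1+t2)
= -3.0*sin(43) - 3.8*sin(156)
= -3.5916


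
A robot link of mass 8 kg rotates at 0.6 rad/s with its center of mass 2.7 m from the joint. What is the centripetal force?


F = m * omega^2 * r
= 8 * 0.6^2 * 2.7
= 8 * 0.36 * 2.7
= 7.776 N


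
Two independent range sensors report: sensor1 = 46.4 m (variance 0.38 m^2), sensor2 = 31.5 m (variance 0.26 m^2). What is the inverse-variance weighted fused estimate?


w1 = (1/var1) / (1/var1 + 1/var2)
   = 2.6316 / (2.6316 + 3.8462) = 0.4063
w2 = 1 - w1 = 0.5938
fused = w1*s1 + w2*s2 = 18.85 + 18.7031
= 37.5531 m


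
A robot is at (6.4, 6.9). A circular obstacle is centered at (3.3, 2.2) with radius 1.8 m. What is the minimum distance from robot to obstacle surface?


center_dist = sqrt((6.4-3.3)^2 + (6.9-2.2)^2)
= sqrt(9.61 + 22.09)
= 5.6303
min_dist = center_dist - radius = 5.6303 - 1.8 = 3.8303 m


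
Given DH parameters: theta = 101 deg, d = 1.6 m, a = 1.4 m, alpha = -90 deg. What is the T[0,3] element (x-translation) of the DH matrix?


T[0,3] = a * cos(theta)
= 1.4 * cos(101 deg)
= 1.4 * -0.1908
= -0.2671
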